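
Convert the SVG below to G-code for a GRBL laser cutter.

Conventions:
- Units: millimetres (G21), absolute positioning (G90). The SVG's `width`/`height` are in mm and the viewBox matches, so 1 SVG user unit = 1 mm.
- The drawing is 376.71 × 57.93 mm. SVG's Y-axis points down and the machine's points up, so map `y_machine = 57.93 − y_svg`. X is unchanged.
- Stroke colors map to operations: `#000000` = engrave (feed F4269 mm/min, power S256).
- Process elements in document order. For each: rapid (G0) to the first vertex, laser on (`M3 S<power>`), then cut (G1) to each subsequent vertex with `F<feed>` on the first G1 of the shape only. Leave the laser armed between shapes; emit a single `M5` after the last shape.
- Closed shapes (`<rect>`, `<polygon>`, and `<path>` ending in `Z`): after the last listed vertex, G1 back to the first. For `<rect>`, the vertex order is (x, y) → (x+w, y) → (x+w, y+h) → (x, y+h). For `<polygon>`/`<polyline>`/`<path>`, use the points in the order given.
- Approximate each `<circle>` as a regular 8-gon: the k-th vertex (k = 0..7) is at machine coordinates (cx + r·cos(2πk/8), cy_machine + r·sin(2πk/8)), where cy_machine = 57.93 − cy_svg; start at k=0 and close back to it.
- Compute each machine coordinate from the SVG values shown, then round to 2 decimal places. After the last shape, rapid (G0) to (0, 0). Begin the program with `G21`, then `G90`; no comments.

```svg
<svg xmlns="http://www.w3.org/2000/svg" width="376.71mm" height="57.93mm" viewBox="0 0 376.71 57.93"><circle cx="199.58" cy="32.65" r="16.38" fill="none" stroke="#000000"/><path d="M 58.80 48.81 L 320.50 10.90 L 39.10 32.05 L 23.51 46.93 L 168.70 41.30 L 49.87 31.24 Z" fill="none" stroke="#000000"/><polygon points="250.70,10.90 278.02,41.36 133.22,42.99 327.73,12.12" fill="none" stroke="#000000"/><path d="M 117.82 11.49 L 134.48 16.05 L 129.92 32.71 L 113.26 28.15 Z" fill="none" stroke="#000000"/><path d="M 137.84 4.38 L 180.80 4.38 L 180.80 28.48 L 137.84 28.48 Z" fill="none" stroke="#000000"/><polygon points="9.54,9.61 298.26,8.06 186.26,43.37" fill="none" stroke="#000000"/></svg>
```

G21
G90
G0 X215.96 Y25.28
M3 S256
G1 X211.16 Y36.86 F4269
G1 X199.58 Y41.66
G1 X188.00 Y36.86
G1 X183.20 Y25.28
G1 X188.00 Y13.70
G1 X199.58 Y8.90
G1 X211.16 Y13.70
G1 X215.96 Y25.28
G0 X58.80 Y9.12
M3 S256
G1 X320.50 Y47.03 F4269
G1 X39.10 Y25.88
G1 X23.51 Y11.00
G1 X168.70 Y16.63
G1 X49.87 Y26.69
G1 X58.80 Y9.12
G0 X250.70 Y47.03
M3 S256
G1 X278.02 Y16.57 F4269
G1 X133.22 Y14.94
G1 X327.73 Y45.81
G1 X250.70 Y47.03
G0 X117.82 Y46.44
M3 S256
G1 X134.48 Y41.88 F4269
G1 X129.92 Y25.22
G1 X113.26 Y29.78
G1 X117.82 Y46.44
G0 X137.84 Y53.55
M3 S256
G1 X180.80 Y53.55 F4269
G1 X180.80 Y29.45
G1 X137.84 Y29.45
G1 X137.84 Y53.55
G0 X9.54 Y48.32
M3 S256
G1 X298.26 Y49.87 F4269
G1 X186.26 Y14.56
G1 X9.54 Y48.32
M5
G0 X0.00 Y0.00

viewBox `0 0 376.71 57.93` with mm width/height → 1 unit = 1 mm. Flip: y_m = 57.93 − y_svg.

**Shape 1** — `<circle>` circle, stroke `#000000` → engrave (S256, F4269). Machine vertices: (215.96,25.28) → (211.16,36.86) → (199.58,41.66) → (188.00,36.86) → (183.20,25.28) → (188.00,13.70) → (199.58,8.90) → (211.16,13.70) → (215.96,25.28). Closed: final G1 returns to the first vertex.

**Shape 2** — `<path>` closed polygon, stroke `#000000` → engrave (S256, F4269). Machine vertices: (58.80,9.12) → (320.50,47.03) → (39.10,25.88) → (23.51,11.00) → (168.70,16.63) → (49.87,26.69) → (58.80,9.12). Closed: final G1 returns to the first vertex.

**Shape 3** — `<polygon>` closed polygon, stroke `#000000` → engrave (S256, F4269). Machine vertices: (250.70,47.03) → (278.02,16.57) → (133.22,14.94) → (327.73,45.81) → (250.70,47.03). Closed: final G1 returns to the first vertex.

**Shape 4** — `<path>` regular polygon, stroke `#000000` → engrave (S256, F4269). Machine vertices: (117.82,46.44) → (134.48,41.88) → (129.92,25.22) → (113.26,29.78) → (117.82,46.44). Closed: final G1 returns to the first vertex.

**Shape 5** — `<path>` rectangle, stroke `#000000` → engrave (S256, F4269). Machine vertices: (137.84,53.55) → (180.80,53.55) → (180.80,29.45) → (137.84,29.45) → (137.84,53.55). Closed: final G1 returns to the first vertex.

**Shape 6** — `<polygon>` closed polygon, stroke `#000000` → engrave (S256, F4269). Machine vertices: (9.54,48.32) → (298.26,49.87) → (186.26,14.56) → (9.54,48.32). Closed: final G1 returns to the first vertex.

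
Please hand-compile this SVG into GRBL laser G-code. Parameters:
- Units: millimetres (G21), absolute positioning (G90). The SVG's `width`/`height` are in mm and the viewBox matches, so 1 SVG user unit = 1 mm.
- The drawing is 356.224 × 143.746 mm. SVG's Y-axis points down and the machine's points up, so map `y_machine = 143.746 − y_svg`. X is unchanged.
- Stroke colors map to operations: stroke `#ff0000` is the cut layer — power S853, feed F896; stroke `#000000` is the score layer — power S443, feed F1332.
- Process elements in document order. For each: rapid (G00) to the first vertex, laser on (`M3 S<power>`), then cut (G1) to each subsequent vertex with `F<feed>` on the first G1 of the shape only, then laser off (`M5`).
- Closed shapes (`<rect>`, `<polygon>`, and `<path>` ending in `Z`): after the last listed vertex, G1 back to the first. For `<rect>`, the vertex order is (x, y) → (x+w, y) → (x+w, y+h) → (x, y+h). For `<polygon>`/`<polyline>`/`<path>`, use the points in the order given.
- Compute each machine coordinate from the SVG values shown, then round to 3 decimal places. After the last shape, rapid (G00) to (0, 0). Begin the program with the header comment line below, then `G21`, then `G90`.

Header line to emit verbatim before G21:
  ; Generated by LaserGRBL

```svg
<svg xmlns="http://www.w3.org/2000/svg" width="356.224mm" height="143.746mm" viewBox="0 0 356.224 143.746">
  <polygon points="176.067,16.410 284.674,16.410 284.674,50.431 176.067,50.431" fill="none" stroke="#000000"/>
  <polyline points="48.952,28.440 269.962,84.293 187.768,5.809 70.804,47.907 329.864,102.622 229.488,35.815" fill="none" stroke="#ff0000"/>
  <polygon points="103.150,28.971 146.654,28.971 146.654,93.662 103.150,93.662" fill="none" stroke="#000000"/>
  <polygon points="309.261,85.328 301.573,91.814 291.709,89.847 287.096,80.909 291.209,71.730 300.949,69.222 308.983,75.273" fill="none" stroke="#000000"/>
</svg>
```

Since the viewBox matches the mm dimensions, user units are millimetres directly. The only transform is the Y-flip y_m = 143.746 − y_svg.

Shape 1 is a rectangle drawn with `<polygon>`. Its stroke #000000 means score at S443, F1332. After flipping Y the toolpath is (176.067,127.336) → (284.674,127.336) → (284.674,93.315) → (176.067,93.315) → (176.067,127.336), returning to the start.

Shape 2 is a open polyline drawn with `<polyline>`. Its stroke #ff0000 means cut at S853, F896. After flipping Y the toolpath is (48.952,115.306) → (269.962,59.453) → (187.768,137.937) → (70.804,95.839) → (329.864,41.124) → (229.488,107.931).

Shape 3 is a rectangle drawn with `<polygon>`. Its stroke #000000 means score at S443, F1332. After flipping Y the toolpath is (103.150,114.775) → (146.654,114.775) → (146.654,50.084) → (103.150,50.084) → (103.150,114.775), returning to the start.

Shape 4 is a regular polygon drawn with `<polygon>`. Its stroke #000000 means score at S443, F1332. After flipping Y the toolpath is (309.261,58.418) → (301.573,51.932) → (291.709,53.899) → (287.096,62.837) → (291.209,72.016) → (300.949,74.524) → (308.983,68.473) → (309.261,58.418), returning to the start.

; Generated by LaserGRBL
G21
G90
G00 X176.067 Y127.336
M3 S443
G1 X284.674 Y127.336 F1332
G1 X284.674 Y93.315
G1 X176.067 Y93.315
G1 X176.067 Y127.336
M5
G00 X48.952 Y115.306
M3 S853
G1 X269.962 Y59.453 F896
G1 X187.768 Y137.937
G1 X70.804 Y95.839
G1 X329.864 Y41.124
G1 X229.488 Y107.931
M5
G00 X103.150 Y114.775
M3 S443
G1 X146.654 Y114.775 F1332
G1 X146.654 Y50.084
G1 X103.150 Y50.084
G1 X103.150 Y114.775
M5
G00 X309.261 Y58.418
M3 S443
G1 X301.573 Y51.932 F1332
G1 X291.709 Y53.899
G1 X287.096 Y62.837
G1 X291.209 Y72.016
G1 X300.949 Y74.524
G1 X308.983 Y68.473
G1 X309.261 Y58.418
M5
G00 X0.000 Y0.000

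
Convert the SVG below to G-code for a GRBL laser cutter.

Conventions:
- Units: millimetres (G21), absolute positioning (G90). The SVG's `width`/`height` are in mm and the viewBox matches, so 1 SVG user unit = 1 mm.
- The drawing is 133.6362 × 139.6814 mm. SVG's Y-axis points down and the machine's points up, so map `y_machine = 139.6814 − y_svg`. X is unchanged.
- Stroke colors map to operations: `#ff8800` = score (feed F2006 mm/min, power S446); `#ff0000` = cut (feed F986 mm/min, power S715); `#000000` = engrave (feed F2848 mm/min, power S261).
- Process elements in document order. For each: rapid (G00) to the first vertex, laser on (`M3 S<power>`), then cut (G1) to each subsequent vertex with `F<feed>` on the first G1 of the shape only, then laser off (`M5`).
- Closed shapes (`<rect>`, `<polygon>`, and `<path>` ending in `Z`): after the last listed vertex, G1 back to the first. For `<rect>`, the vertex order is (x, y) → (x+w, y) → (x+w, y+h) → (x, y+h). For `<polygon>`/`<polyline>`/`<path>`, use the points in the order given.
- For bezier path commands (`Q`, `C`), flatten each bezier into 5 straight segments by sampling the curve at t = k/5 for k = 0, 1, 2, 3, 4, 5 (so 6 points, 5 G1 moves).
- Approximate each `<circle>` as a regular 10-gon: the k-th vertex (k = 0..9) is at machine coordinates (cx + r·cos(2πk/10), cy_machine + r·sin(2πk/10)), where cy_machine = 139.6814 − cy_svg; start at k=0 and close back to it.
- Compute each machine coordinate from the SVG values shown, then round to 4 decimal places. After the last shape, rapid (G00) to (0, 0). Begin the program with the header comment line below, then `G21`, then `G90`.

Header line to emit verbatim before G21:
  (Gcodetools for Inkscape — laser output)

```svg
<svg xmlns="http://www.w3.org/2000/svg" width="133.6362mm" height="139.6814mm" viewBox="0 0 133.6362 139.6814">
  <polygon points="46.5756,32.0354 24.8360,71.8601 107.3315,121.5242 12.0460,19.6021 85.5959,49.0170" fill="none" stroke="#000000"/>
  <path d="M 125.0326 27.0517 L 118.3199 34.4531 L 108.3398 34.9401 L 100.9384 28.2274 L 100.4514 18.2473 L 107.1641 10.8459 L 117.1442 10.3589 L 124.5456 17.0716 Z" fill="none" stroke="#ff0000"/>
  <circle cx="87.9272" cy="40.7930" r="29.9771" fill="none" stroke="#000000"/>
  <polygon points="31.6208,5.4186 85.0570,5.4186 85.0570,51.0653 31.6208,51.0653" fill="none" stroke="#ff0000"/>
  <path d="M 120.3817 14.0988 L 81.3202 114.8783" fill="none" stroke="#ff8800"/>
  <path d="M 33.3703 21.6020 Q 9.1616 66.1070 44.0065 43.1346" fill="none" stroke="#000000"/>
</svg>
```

(Gcodetools for Inkscape — laser output)
G21
G90
G00 X46.5756 Y107.6460
M3 S261
G1 X24.8360 Y67.8213 F2848
G1 X107.3315 Y18.1572
G1 X12.0460 Y120.0793
G1 X85.5959 Y90.6644
G1 X46.5756 Y107.6460
M5
G00 X125.0326 Y112.6297
M3 S715
G1 X118.3199 Y105.2283 F986
G1 X108.3398 Y104.7413
G1 X100.9384 Y111.4540
G1 X100.4514 Y121.4341
G1 X107.1641 Y128.8355
G1 X117.1442 Y129.3225
G1 X124.5456 Y122.6098
G1 X125.0326 Y112.6297
M5
G00 X117.9043 Y98.8884
M3 S261
G1 X112.1792 Y116.5085 F2848
G1 X97.1906 Y127.3983
G1 X78.6638 Y127.3983
G1 X63.6752 Y116.5085
G1 X57.9501 Y98.8884
G1 X63.6752 Y81.2683
G1 X78.6638 Y70.3785
G1 X97.1906 Y70.3785
G1 X112.1792 Y81.2683
G1 X117.9043 Y98.8884
M5
G00 X31.6208 Y134.2628
M3 S715
G1 X85.0570 Y134.2628 F986
G1 X85.0570 Y88.6161
G1 X31.6208 Y88.6161
G1 X31.6208 Y134.2628
M5
G00 X120.3817 Y125.5826
M3 S446
G1 X81.3202 Y24.8031 F2006
M5
G00 X33.3703 Y118.0794
M3 S261
G1 X26.0490 Y102.9765 F2848
G1 X23.4519 Y93.2718
G1 X25.5792 Y88.9653
G1 X32.4307 Y90.0569
G1 X44.0065 Y96.5468
M5
G00 X0.0000 Y0.0000

1 u = 1 mm; y_m = 139.6814 − y.

[1] `<polygon>` closed polygon, #000000→engrave S261 F2848: (46.5756,107.6460) → (24.8360,67.8213) → (107.3315,18.1572) → (12.0460,120.0793) → (85.5959,90.6644) → (46.5756,107.6460) (closed)

[2] `<path>` regular polygon, #ff0000→cut S715 F986: (125.0326,112.6297) → (118.3199,105.2283) → (108.3398,104.7413) → (100.9384,111.4540) → (100.4514,121.4341) → (107.1641,128.8355) → (117.1442,129.3225) → (124.5456,122.6098) → (125.0326,112.6297) (closed)

[3] `<circle>` circle, #000000→engrave S261 F2848: (117.9043,98.8884) → (112.1792,116.5085) → (97.1906,127.3983) → (78.6638,127.3983) → (63.6752,116.5085) → (57.9501,98.8884) → (63.6752,81.2683) → (78.6638,70.3785) → (97.1906,70.3785) → (112.1792,81.2683) → (117.9043,98.8884) (closed)

[4] `<polygon>` rectangle, #ff0000→cut S715 F986: (31.6208,134.2628) → (85.0570,134.2628) → (85.0570,88.6161) → (31.6208,88.6161) → (31.6208,134.2628) (closed)

[5] `<path>` line segment, #ff8800→score S446 F2006: (120.3817,125.5826) → (81.3202,24.8031)

[6] `<path>` quadratic bezier, #000000→engrave S261 F2848: (33.3703,118.0794) → (26.0490,102.9765) → (23.4519,93.2718) → (25.5792,88.9653) → (32.4307,90.0569) → (44.0065,96.5468)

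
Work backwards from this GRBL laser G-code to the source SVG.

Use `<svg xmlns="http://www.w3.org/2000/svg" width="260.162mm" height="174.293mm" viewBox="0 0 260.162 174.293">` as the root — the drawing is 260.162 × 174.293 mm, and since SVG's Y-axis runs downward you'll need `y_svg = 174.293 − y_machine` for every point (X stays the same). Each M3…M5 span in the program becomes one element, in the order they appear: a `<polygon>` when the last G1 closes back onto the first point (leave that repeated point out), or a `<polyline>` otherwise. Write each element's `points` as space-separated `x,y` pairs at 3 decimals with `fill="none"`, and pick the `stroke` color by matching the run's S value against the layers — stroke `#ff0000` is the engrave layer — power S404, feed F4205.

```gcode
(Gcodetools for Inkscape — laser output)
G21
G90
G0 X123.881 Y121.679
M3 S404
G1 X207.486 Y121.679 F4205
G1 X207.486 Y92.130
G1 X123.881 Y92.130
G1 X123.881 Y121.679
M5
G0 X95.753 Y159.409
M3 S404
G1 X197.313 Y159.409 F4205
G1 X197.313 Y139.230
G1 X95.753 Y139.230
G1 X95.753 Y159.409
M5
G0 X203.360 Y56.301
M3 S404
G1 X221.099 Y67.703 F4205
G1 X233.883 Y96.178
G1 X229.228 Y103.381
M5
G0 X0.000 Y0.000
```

Machine Y-up, SVG Y-down with viewBox height 174.293, so y_svg = 174.293 − y_machine; X carries over. Every run uses S404, so all elements get stroke `#ff0000` (engrave).

Run 1: The run returns to its start, so emit a `<polygon>` with points (Y-flipped): 123.881,52.614 207.486,52.614 207.486,82.163 123.881,82.163.

Run 2: The run returns to its start, so emit a `<polygon>` with points (Y-flipped): 95.753,14.884 197.313,14.884 197.313,35.063 95.753,35.063.

Run 3: The run is open, so emit a `<polyline>` with points (Y-flipped): 203.360,117.992 221.099,106.590 233.883,78.115 229.228,70.912.

<svg xmlns="http://www.w3.org/2000/svg" width="260.162mm" height="174.293mm" viewBox="0 0 260.162 174.293">
  <polygon points="123.881,52.614 207.486,52.614 207.486,82.163 123.881,82.163" fill="none" stroke="#ff0000"/>
  <polygon points="95.753,14.884 197.313,14.884 197.313,35.063 95.753,35.063" fill="none" stroke="#ff0000"/>
  <polyline points="203.360,117.992 221.099,106.590 233.883,78.115 229.228,70.912" fill="none" stroke="#ff0000"/>
</svg>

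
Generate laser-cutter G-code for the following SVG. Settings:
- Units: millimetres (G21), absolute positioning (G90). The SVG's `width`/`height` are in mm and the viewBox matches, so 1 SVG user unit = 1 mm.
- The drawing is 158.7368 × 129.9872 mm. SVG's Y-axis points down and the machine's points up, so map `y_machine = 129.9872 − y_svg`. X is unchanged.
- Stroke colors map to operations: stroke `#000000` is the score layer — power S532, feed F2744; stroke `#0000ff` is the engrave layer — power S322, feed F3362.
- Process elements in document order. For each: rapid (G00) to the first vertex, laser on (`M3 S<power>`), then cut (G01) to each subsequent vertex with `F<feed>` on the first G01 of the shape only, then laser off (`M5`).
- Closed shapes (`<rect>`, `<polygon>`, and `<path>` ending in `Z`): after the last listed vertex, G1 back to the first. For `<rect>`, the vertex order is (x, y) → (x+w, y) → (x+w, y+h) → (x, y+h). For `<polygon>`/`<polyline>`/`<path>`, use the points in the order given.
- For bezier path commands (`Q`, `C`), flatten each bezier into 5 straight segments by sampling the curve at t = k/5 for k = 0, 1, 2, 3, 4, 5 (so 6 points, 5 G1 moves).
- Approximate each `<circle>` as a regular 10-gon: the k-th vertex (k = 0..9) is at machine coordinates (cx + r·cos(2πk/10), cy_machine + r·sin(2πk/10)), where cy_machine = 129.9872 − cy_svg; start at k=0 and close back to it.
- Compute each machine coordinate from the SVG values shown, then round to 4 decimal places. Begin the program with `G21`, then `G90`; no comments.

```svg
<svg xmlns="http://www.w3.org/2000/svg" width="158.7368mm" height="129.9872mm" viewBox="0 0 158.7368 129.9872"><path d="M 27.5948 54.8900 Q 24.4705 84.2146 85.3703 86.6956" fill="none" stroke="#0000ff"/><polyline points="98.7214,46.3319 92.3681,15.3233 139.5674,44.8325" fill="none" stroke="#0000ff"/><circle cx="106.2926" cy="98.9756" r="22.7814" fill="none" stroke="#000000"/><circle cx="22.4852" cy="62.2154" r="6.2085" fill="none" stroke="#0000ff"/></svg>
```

G21
G90
G00 X27.5948 Y75.0972
M3 S322
G01 X28.9060 Y64.4411 F3362
G01 X35.3392 Y55.9325
G01 X46.8943 Y49.5714
G01 X63.5713 Y45.3577
G01 X85.3703 Y43.2916
M5
G00 X98.7214 Y83.6553
M3 S322
G01 X92.3681 Y114.6639 F3362
G01 X139.5674 Y85.1547
M5
G00 X129.0740 Y31.0116
M3 S532
G01 X124.7231 Y44.4022 F2744
G01 X113.3324 Y52.6780
G01 X99.2528 Y52.6780
G01 X87.8621 Y44.4022
G01 X83.5112 Y31.0116
G01 X87.8621 Y17.6210
G01 X99.2528 Y9.3452
G01 X113.3324 Y9.3452
G01 X124.7231 Y17.6210
G01 X129.0740 Y31.0116
M5
G00 X28.6937 Y67.7718
M3 S322
G01 X27.5080 Y71.4211 F3362
G01 X24.4037 Y73.6764
G01 X20.5667 Y73.6764
G01 X17.4624 Y71.4211
G01 X16.2767 Y67.7718
G01 X17.4624 Y64.1225
G01 X20.5667 Y61.8672
G01 X24.4037 Y61.8672
G01 X27.5080 Y64.1225
G01 X28.6937 Y67.7718
M5

Since the viewBox matches the mm dimensions, user units are millimetres directly. The only transform is the Y-flip y_m = 129.9872 − y_svg.

Shape 1 is a quadratic bezier drawn with `<path>`. Its stroke #0000ff means engrave at S322, F3362. After flipping Y the toolpath is (27.5948,75.0972) → (28.9060,64.4411) → (35.3392,55.9325) → (46.8943,49.5714) → (63.5713,45.3577) → (85.3703,43.2916).

Shape 2 is a open polyline drawn with `<polyline>`. Its stroke #0000ff means engrave at S322, F3362. After flipping Y the toolpath is (98.7214,83.6553) → (92.3681,114.6639) → (139.5674,85.1547).

Shape 3 is a circle drawn with `<circle>`. Its stroke #000000 means score at S532, F2744. After flipping Y the toolpath is (129.0740,31.0116) → (124.7231,44.4022) → (113.3324,52.6780) → (99.2528,52.6780) → (87.8621,44.4022) → (83.5112,31.0116) → (87.8621,17.6210) → (99.2528,9.3452) → (113.3324,9.3452) → (124.7231,17.6210) → (129.0740,31.0116), returning to the start.

Shape 4 is a circle drawn with `<circle>`. Its stroke #0000ff means engrave at S322, F3362. After flipping Y the toolpath is (28.6937,67.7718) → (27.5080,71.4211) → (24.4037,73.6764) → (20.5667,73.6764) → (17.4624,71.4211) → (16.2767,67.7718) → (17.4624,64.1225) → (20.5667,61.8672) → (24.4037,61.8672) → (27.5080,64.1225) → (28.6937,67.7718), returning to the start.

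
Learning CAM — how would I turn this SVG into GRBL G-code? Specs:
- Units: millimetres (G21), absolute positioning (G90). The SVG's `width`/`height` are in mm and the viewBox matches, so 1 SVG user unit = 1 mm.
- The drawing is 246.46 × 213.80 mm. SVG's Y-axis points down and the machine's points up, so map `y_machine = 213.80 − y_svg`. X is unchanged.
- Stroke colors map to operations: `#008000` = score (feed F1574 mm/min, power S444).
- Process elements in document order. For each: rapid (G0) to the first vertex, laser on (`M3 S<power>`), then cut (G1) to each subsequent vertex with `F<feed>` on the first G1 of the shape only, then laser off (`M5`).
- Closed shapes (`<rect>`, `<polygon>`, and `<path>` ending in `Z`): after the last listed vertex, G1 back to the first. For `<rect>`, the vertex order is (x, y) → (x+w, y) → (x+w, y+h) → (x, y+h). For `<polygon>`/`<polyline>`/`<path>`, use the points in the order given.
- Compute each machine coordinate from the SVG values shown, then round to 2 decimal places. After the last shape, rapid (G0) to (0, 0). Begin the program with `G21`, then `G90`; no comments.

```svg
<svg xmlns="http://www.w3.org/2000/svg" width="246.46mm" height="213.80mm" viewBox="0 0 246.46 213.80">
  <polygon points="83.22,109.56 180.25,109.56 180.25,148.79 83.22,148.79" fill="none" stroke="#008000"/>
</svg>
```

viewBox `0 0 246.46 213.80` with mm width/height → 1 unit = 1 mm. Flip: y_m = 213.80 − y_svg.

**Shape 1** — `<polygon>` rectangle, stroke `#008000` → score (S444, F1574). Machine vertices: (83.22,104.24) → (180.25,104.24) → (180.25,65.01) → (83.22,65.01) → (83.22,104.24). Closed: final G1 returns to the first vertex.

G21
G90
G0 X83.22 Y104.24
M3 S444
G1 X180.25 Y104.24 F1574
G1 X180.25 Y65.01
G1 X83.22 Y65.01
G1 X83.22 Y104.24
M5
G0 X0.00 Y0.00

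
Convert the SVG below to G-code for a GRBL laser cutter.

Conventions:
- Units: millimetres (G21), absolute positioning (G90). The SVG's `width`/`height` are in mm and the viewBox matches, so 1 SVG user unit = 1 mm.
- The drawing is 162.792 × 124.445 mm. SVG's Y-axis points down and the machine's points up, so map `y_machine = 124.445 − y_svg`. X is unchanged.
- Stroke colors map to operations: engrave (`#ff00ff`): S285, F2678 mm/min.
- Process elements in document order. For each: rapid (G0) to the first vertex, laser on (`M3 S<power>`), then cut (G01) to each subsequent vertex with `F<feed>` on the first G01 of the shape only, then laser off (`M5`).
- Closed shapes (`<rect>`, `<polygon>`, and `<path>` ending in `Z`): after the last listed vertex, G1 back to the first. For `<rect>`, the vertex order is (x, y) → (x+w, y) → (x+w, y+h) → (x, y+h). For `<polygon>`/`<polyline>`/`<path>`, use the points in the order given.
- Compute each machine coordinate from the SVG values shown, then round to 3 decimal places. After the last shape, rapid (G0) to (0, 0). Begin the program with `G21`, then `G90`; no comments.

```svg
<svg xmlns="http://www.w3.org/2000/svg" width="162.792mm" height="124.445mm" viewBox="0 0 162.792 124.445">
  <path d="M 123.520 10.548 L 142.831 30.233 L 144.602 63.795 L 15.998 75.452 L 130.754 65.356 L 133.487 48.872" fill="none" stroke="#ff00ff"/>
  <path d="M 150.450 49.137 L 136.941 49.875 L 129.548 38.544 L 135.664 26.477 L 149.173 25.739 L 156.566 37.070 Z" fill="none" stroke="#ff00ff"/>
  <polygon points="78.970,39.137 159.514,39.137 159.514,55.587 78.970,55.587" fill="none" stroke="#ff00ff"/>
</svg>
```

viewBox `0 0 162.792 124.445` with mm width/height → 1 unit = 1 mm. Flip: y_m = 124.445 − y_svg.

**Shape 1** — `<path>` open polyline, stroke `#ff00ff` → engrave (S285, F2678). Machine vertices: (123.520,113.897) → (142.831,94.212) → (144.602,60.650) → (15.998,48.993) → (130.754,59.089) → (133.487,75.573). Open path.

**Shape 2** — `<path>` regular polygon, stroke `#ff00ff` → engrave (S285, F2678). Machine vertices: (150.450,75.308) → (136.941,74.570) → (129.548,85.901) → (135.664,97.968) → (149.173,98.706) → (156.566,87.375) → (150.450,75.308). Closed: final G1 returns to the first vertex.

**Shape 3** — `<polygon>` rectangle, stroke `#ff00ff` → engrave (S285, F2678). Machine vertices: (78.970,85.308) → (159.514,85.308) → (159.514,68.858) → (78.970,68.858) → (78.970,85.308). Closed: final G1 returns to the first vertex.

G21
G90
G0 X123.520 Y113.897
M3 S285
G01 X142.831 Y94.212 F2678
G01 X144.602 Y60.650
G01 X15.998 Y48.993
G01 X130.754 Y59.089
G01 X133.487 Y75.573
M5
G0 X150.450 Y75.308
M3 S285
G01 X136.941 Y74.570 F2678
G01 X129.548 Y85.901
G01 X135.664 Y97.968
G01 X149.173 Y98.706
G01 X156.566 Y87.375
G01 X150.450 Y75.308
M5
G0 X78.970 Y85.308
M3 S285
G01 X159.514 Y85.308 F2678
G01 X159.514 Y68.858
G01 X78.970 Y68.858
G01 X78.970 Y85.308
M5
G0 X0.000 Y0.000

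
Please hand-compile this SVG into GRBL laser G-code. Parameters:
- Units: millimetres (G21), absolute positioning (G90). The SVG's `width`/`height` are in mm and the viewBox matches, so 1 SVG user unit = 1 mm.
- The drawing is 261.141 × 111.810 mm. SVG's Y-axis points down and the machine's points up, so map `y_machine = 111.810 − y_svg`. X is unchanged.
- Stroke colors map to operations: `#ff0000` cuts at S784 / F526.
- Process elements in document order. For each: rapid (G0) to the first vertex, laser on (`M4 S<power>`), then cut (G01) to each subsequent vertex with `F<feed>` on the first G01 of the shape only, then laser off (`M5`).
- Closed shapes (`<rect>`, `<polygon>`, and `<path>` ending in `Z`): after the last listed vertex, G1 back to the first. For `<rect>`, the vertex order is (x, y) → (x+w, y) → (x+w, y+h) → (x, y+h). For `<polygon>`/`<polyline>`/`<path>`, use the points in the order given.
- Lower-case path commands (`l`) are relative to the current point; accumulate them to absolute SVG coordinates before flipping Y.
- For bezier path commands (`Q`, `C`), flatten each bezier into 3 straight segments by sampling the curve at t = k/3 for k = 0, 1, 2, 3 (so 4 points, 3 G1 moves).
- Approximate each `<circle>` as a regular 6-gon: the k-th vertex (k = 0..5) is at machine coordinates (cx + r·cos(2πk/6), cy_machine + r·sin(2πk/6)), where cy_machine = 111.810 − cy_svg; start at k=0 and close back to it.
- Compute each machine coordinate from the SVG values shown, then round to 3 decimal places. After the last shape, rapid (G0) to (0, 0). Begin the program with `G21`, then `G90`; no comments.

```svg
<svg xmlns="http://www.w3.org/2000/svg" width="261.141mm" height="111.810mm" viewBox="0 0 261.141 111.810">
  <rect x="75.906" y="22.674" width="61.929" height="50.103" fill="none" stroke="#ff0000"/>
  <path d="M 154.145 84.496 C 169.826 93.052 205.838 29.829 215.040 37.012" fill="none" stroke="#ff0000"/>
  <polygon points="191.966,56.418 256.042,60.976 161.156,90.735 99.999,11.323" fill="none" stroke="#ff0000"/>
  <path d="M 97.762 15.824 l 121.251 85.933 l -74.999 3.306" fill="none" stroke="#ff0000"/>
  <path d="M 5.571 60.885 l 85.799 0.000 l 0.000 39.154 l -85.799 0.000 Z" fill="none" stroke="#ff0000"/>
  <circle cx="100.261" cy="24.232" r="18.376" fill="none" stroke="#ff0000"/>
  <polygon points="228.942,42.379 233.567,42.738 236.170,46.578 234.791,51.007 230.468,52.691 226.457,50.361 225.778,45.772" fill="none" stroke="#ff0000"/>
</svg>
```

viewBox `0 0 261.141 111.810` with mm width/height → 1 unit = 1 mm. Flip: y_m = 111.810 − y_svg.

**Shape 1** — `<rect>` rectangle, stroke `#ff0000` → cut (S784, F526). Machine vertices: (75.906,89.136) → (137.835,89.136) → (137.835,39.033) → (75.906,39.033) → (75.906,89.136). Closed: final G1 returns to the first vertex.

**Shape 2** — `<path>` cubic bezier, stroke `#ff0000` → cut (S784, F526). Control points (SVG): P0=(154.145,84.496), P1=(169.826,93.052), P2=(205.838,29.829), P3=(215.040,37.012); sampled at t=k/3. Machine vertices: (154.145,27.314) → (174.857,37.418) → (198.647,63.778) → (215.040,74.798). Open path.

**Shape 3** — `<polygon>` closed polygon, stroke `#ff0000` → cut (S784, F526). Machine vertices: (191.966,55.392) → (256.042,50.834) → (161.156,21.075) → (99.999,100.487) → (191.966,55.392). Closed: final G1 returns to the first vertex.

**Shape 4** — `<path>` open polyline, stroke `#ff0000` → cut (S784, F526). Machine vertices: (97.762,95.986) → (219.013,10.053) → (144.014,6.747). Open path.

**Shape 5** — `<path>` rectangle, stroke `#ff0000` → cut (S784, F526). Machine vertices: (5.571,50.925) → (91.370,50.925) → (91.370,11.771) → (5.571,11.771) → (5.571,50.925). Closed: final G1 returns to the first vertex.

**Shape 6** — `<circle>` circle, stroke `#ff0000` → cut (S784, F526). Machine vertices: (118.637,87.578) → (109.449,103.492) → (91.073,103.492) → (81.885,87.578) → (91.073,71.664) → (109.449,71.664) → (118.637,87.578). Closed: final G1 returns to the first vertex.

**Shape 7** — `<polygon>` regular polygon, stroke `#ff0000` → cut (S784, F526). Machine vertices: (228.942,69.431) → (233.567,69.072) → (236.170,65.232) → (234.791,60.803) → (230.468,59.119) → (226.457,61.449) → (225.778,66.038) → (228.942,69.431). Closed: final G1 returns to the first vertex.

G21
G90
G0 X75.906 Y89.136
M4 S784
G01 X137.835 Y89.136 F526
G01 X137.835 Y39.033
G01 X75.906 Y39.033
G01 X75.906 Y89.136
M5
G0 X154.145 Y27.314
M4 S784
G01 X174.857 Y37.418 F526
G01 X198.647 Y63.778
G01 X215.040 Y74.798
M5
G0 X191.966 Y55.392
M4 S784
G01 X256.042 Y50.834 F526
G01 X161.156 Y21.075
G01 X99.999 Y100.487
G01 X191.966 Y55.392
M5
G0 X97.762 Y95.986
M4 S784
G01 X219.013 Y10.053 F526
G01 X144.014 Y6.747
M5
G0 X5.571 Y50.925
M4 S784
G01 X91.370 Y50.925 F526
G01 X91.370 Y11.771
G01 X5.571 Y11.771
G01 X5.571 Y50.925
M5
G0 X118.637 Y87.578
M4 S784
G01 X109.449 Y103.492 F526
G01 X91.073 Y103.492
G01 X81.885 Y87.578
G01 X91.073 Y71.664
G01 X109.449 Y71.664
G01 X118.637 Y87.578
M5
G0 X228.942 Y69.431
M4 S784
G01 X233.567 Y69.072 F526
G01 X236.170 Y65.232
G01 X234.791 Y60.803
G01 X230.468 Y59.119
G01 X226.457 Y61.449
G01 X225.778 Y66.038
G01 X228.942 Y69.431
M5
G0 X0.000 Y0.000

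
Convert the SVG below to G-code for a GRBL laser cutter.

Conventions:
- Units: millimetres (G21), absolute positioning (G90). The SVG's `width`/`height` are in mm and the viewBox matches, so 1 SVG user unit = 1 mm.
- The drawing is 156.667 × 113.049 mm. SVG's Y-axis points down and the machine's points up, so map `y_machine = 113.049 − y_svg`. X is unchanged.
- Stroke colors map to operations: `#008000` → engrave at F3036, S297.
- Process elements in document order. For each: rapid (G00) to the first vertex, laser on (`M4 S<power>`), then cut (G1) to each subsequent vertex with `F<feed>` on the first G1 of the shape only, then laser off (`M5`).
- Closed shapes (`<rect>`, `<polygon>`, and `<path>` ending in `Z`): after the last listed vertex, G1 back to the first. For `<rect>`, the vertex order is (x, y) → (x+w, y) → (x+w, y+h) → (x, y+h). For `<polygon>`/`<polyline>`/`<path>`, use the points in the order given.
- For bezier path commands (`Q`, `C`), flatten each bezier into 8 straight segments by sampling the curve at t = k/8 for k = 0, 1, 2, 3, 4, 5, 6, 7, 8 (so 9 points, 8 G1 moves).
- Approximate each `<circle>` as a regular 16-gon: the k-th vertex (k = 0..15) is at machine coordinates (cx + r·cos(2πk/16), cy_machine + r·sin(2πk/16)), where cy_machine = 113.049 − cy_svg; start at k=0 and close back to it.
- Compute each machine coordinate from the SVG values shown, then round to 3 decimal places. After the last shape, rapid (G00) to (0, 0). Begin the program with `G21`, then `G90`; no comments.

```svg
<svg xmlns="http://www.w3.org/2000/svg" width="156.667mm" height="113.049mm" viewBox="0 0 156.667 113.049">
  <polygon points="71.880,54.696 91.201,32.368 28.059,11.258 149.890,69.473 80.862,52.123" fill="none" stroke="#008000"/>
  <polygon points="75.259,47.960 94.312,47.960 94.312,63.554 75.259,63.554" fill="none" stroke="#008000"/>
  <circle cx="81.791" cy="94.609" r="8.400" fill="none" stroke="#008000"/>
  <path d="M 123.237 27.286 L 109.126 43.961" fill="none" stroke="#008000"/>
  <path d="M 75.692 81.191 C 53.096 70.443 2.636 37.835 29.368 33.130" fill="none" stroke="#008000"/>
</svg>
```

1 u = 1 mm; y_m = 113.049 − y.

[1] `<polygon>` closed polygon, #008000→engrave S297 F3036: (71.880,58.353) → (91.201,80.681) → (28.059,101.791) → (149.890,43.576) → (80.862,60.926) → (71.880,58.353) (closed)

[2] `<polygon>` rectangle, #008000→engrave S297 F3036: (75.259,65.089) → (94.312,65.089) → (94.312,49.495) → (75.259,49.495) → (75.259,65.089) (closed)

[3] `<circle>` circle, #008000→engrave S297 F3036: (90.191,18.440) → (89.552,21.655) → (87.731,24.380) → (85.006,26.201) → (81.791,26.840) → (78.576,26.201) → (75.851,24.380) → (74.030,21.655) → (73.391,18.440) → (74.030,15.225) → (75.851,12.500) → (78.576,10.679) → (81.791,10.040) → (85.006,10.679) → (87.731,12.500) → (89.552,15.225) → (90.191,18.440) (closed)

[4] `<path>` line segment, #008000→engrave S297 F3036: (123.237,85.763) → (109.126,69.088)

[5] `<path>` cubic bezier, #008000→engrave S297 F3036: (75.692,31.858) → (66.118,36.816) → (55.162,43.240) → (44.056,50.547) → (34.032,58.155) → (26.320,65.479) → (22.151,71.936) → (22.757,76.944) → (29.368,79.919)

G21
G90
G00 X71.880 Y58.353
M4 S297
G1 X91.201 Y80.681 F3036
G1 X28.059 Y101.791
G1 X149.890 Y43.576
G1 X80.862 Y60.926
G1 X71.880 Y58.353
M5
G00 X75.259 Y65.089
M4 S297
G1 X94.312 Y65.089 F3036
G1 X94.312 Y49.495
G1 X75.259 Y49.495
G1 X75.259 Y65.089
M5
G00 X90.191 Y18.440
M4 S297
G1 X89.552 Y21.655 F3036
G1 X87.731 Y24.380
G1 X85.006 Y26.201
G1 X81.791 Y26.840
G1 X78.576 Y26.201
G1 X75.851 Y24.380
G1 X74.030 Y21.655
G1 X73.391 Y18.440
G1 X74.030 Y15.225
G1 X75.851 Y12.500
G1 X78.576 Y10.679
G1 X81.791 Y10.040
G1 X85.006 Y10.679
G1 X87.731 Y12.500
G1 X89.552 Y15.225
G1 X90.191 Y18.440
M5
G00 X123.237 Y85.763
M4 S297
G1 X109.126 Y69.088 F3036
M5
G00 X75.692 Y31.858
M4 S297
G1 X66.118 Y36.816 F3036
G1 X55.162 Y43.240
G1 X44.056 Y50.547
G1 X34.032 Y58.155
G1 X26.320 Y65.479
G1 X22.151 Y71.936
G1 X22.757 Y76.944
G1 X29.368 Y79.919
M5
G00 X0.000 Y0.000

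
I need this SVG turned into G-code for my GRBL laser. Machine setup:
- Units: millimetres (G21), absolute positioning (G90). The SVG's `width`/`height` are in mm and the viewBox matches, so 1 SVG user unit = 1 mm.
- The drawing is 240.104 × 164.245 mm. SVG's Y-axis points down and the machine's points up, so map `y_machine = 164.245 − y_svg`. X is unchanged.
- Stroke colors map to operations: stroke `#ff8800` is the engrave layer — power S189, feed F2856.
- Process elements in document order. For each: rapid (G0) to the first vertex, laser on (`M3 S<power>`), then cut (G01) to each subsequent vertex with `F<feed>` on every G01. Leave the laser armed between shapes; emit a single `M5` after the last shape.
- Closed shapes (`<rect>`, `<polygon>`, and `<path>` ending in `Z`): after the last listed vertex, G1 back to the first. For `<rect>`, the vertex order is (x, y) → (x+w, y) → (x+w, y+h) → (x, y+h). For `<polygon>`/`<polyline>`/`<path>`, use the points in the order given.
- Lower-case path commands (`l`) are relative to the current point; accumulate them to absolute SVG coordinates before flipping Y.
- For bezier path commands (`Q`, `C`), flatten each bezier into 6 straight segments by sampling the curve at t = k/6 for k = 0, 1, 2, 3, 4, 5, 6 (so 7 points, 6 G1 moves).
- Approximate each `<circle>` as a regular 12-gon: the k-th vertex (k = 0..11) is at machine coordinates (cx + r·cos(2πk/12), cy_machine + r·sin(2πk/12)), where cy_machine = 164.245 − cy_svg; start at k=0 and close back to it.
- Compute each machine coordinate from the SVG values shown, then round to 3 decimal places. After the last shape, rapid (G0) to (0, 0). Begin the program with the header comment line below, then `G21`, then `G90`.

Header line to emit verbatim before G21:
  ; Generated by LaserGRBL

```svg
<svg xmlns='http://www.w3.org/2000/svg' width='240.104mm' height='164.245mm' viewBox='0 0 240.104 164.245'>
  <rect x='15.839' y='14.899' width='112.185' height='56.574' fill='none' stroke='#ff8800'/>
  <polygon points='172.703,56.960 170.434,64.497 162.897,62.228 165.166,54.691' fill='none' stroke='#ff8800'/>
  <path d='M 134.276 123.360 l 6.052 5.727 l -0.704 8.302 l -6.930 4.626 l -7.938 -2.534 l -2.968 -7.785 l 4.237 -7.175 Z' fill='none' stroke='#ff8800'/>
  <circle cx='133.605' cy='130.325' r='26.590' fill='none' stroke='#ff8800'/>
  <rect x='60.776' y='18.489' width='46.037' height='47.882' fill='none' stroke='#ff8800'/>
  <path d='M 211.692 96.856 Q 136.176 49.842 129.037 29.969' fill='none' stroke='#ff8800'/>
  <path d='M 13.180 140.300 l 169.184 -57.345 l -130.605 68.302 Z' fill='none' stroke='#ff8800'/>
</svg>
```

; Generated by LaserGRBL
G21
G90
G0 X15.839 Y149.346
M3 S189
G01 X128.024 Y149.346 F2856
G01 X128.024 Y92.772 F2856
G01 X15.839 Y92.772 F2856
G01 X15.839 Y149.346 F2856
G0 X172.703 Y107.285
M3 S189
G01 X170.434 Y99.748 F2856
G01 X162.897 Y102.017 F2856
G01 X165.166 Y109.554 F2856
G01 X172.703 Y107.285 F2856
G0 X134.276 Y40.885
M3 S189
G01 X140.328 Y35.158 F2856
G01 X139.624 Y26.856 F2856
G01 X132.694 Y22.230 F2856
G01 X124.756 Y24.764 F2856
G01 X121.788 Y32.549 F2856
G01 X126.025 Y39.724 F2856
G01 X134.276 Y40.885 F2856
G0 X160.195 Y33.920
M3 S189
G01 X156.633 Y47.215 F2856
G01 X146.900 Y56.948 F2856
G01 X133.605 Y60.510 F2856
G01 X120.310 Y56.948 F2856
G01 X110.577 Y47.215 F2856
G01 X107.015 Y33.920 F2856
G01 X110.577 Y20.625 F2856
G01 X120.310 Y10.892 F2856
G01 X133.605 Y7.330 F2856
G01 X146.900 Y10.892 F2856
G01 X156.633 Y20.625 F2856
G01 X160.195 Y33.920 F2856
G0 X60.776 Y145.756
M3 S189
G01 X106.813 Y145.756 F2856
G01 X106.813 Y97.874 F2856
G01 X60.776 Y97.874 F2856
G01 X60.776 Y145.756 F2856
G0 X211.692 Y67.389
M3 S189
G01 X188.419 Y82.306 F2856
G01 X168.945 Y95.716 F2856
G01 X153.270 Y107.618 F2856
G01 X141.394 Y118.012 F2856
G01 X133.316 Y126.898 F2856
G01 X129.037 Y134.276 F2856
G0 X13.180 Y23.945
M3 S189
G01 X182.364 Y81.290 F2856
G01 X51.759 Y12.988 F2856
G01 X13.180 Y23.945 F2856
M5
G0 X0.000 Y0.000

1 u = 1 mm; y_m = 164.245 − y.

[1] `<rect>` rectangle, #ff8800→engrave S189 F2856: (15.839,149.346) → (128.024,149.346) → (128.024,92.772) → (15.839,92.772) → (15.839,149.346) (closed)

[2] `<polygon>` regular polygon, #ff8800→engrave S189 F2856: (172.703,107.285) → (170.434,99.748) → (162.897,102.017) → (165.166,109.554) → (172.703,107.285) (closed)

[3] `<path>` regular polygon, #ff8800→engrave S189 F2856: (134.276,40.885) → (140.328,35.158) → (139.624,26.856) → (132.694,22.230) → (124.756,24.764) → (121.788,32.549) → (126.025,39.724) → (134.276,40.885) (closed)

[4] `<circle>` circle, #ff8800→engrave S189 F2856: (160.195,33.920) → (156.633,47.215) → (146.900,56.948) → (133.605,60.510) → (120.310,56.948) → (110.577,47.215) → (107.015,33.920) → (110.577,20.625) → (120.310,10.892) → (133.605,7.330) → (146.900,10.892) → (156.633,20.625) → (160.195,33.920) (closed)

[5] `<rect>` rectangle, #ff8800→engrave S189 F2856: (60.776,145.756) → (106.813,145.756) → (106.813,97.874) → (60.776,97.874) → (60.776,145.756) (closed)

[6] `<path>` quadratic bezier, #ff8800→engrave S189 F2856: (211.692,67.389) → (188.419,82.306) → (168.945,95.716) → (153.270,107.618) → (141.394,118.012) → (133.316,126.898) → (129.037,134.276)

[7] `<path>` closed polygon, #ff8800→engrave S189 F2856: (13.180,23.945) → (182.364,81.290) → (51.759,12.988) → (13.180,23.945) (closed)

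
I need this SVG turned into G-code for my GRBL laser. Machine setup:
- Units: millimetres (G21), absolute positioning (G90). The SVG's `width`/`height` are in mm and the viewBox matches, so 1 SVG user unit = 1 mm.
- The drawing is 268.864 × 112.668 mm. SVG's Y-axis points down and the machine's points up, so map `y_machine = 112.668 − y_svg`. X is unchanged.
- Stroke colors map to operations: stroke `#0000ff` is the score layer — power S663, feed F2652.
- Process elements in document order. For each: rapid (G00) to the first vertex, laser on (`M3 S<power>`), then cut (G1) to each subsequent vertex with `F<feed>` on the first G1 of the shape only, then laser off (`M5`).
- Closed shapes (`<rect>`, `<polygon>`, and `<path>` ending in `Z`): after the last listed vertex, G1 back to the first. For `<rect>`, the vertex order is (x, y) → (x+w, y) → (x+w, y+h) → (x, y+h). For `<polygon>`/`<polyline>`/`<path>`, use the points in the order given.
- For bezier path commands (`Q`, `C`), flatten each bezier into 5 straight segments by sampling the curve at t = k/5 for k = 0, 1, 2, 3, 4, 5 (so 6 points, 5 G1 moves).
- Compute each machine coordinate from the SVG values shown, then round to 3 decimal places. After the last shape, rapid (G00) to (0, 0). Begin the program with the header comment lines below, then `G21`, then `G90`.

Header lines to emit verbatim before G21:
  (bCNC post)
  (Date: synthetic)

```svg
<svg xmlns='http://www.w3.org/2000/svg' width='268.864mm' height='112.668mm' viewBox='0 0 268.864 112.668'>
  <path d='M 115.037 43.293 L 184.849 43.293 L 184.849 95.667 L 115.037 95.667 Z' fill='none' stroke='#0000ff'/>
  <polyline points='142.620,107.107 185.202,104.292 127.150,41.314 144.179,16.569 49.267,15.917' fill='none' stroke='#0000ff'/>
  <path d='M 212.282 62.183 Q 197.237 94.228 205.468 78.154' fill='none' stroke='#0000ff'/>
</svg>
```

(bCNC post)
(Date: synthetic)
G21
G90
G00 X115.037 Y69.375
M3 S663
G1 X184.849 Y69.375 F2652
G1 X184.849 Y17.001
G1 X115.037 Y17.001
G1 X115.037 Y69.375
M5
G00 X142.620 Y5.561
M3 S663
G1 X185.202 Y8.376 F2652
G1 X127.150 Y71.354
G1 X144.179 Y96.099
G1 X49.267 Y96.751
M5
G00 X212.282 Y50.485
M3 S663
G1 X207.195 Y39.592 F2652
G1 X203.970 Y32.548
G1 X202.607 Y29.354
G1 X203.107 Y30.009
G1 X205.468 Y34.514
M5
G00 X0.000 Y0.000

Since the viewBox matches the mm dimensions, user units are millimetres directly. The only transform is the Y-flip y_m = 112.668 − y_svg.

Shape 1 is a rectangle drawn with `<path>`. Its stroke #0000ff means score at S663, F2652. After flipping Y the toolpath is (115.037,69.375) → (184.849,69.375) → (184.849,17.001) → (115.037,17.001) → (115.037,69.375), returning to the start.

Shape 2 is a open polyline drawn with `<polyline>`. Its stroke #0000ff means score at S663, F2652. After flipping Y the toolpath is (142.620,5.561) → (185.202,8.376) → (127.150,71.354) → (144.179,96.099) → (49.267,96.751).

Shape 3 is a quadratic bezier drawn with `<path>`. Its stroke #0000ff means score at S663, F2652. After flipping Y the toolpath is (212.282,50.485) → (207.195,39.592) → (203.970,32.548) → (202.607,29.354) → (203.107,30.009) → (205.468,34.514).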